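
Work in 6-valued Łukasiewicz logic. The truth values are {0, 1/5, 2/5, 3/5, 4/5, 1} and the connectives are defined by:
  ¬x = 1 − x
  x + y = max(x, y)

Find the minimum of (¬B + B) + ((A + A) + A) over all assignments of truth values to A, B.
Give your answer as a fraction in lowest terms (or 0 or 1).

Take A = 0, B = 2/5:
¬B = ¬2/5 = 3/5
¬B + B = 3/5 + 2/5 = 3/5
A + A = 0 + 0 = 0
(A + A) + A = 0 + 0 = 0
(¬B + B) + ((A + A) + A) = 3/5 + 0 = 3/5
No assignment yields a value below 3/5, so this is the minimum.

3/5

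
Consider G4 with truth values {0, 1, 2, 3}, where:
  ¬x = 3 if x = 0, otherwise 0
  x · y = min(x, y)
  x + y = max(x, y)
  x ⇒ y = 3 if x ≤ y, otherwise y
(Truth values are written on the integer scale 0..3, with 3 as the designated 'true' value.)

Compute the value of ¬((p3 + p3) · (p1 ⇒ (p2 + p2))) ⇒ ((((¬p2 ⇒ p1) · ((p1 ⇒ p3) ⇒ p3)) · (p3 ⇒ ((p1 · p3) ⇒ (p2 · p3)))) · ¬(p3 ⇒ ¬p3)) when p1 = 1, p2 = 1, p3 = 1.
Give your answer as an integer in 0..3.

p3 + p3 = 1 + 1 = 1
p2 + p2 = 1 + 1 = 1
p1 ⇒ (p2 + p2) = 1 ⇒ 1 = 3
(p3 + p3) · (p1 ⇒ (p2 + p2)) = 1 · 3 = 1
¬((p3 + p3) · (p1 ⇒ (p2 + p2))) = ¬1 = 0
¬p2 = ¬1 = 0
¬p2 ⇒ p1 = 0 ⇒ 1 = 3
p1 ⇒ p3 = 1 ⇒ 1 = 3
(p1 ⇒ p3) ⇒ p3 = 3 ⇒ 1 = 1
(¬p2 ⇒ p1) · ((p1 ⇒ p3) ⇒ p3) = 3 · 1 = 1
p1 · p3 = 1 · 1 = 1
p2 · p3 = 1 · 1 = 1
(p1 · p3) ⇒ (p2 · p3) = 1 ⇒ 1 = 3
p3 ⇒ ((p1 · p3) ⇒ (p2 · p3)) = 1 ⇒ 3 = 3
((¬p2 ⇒ p1) · ((p1 ⇒ p3) ⇒ p3)) · (p3 ⇒ ((p1 · p3) ⇒ (p2 · p3))) = 1 · 3 = 1
¬p3 = ¬1 = 0
p3 ⇒ ¬p3 = 1 ⇒ 0 = 0
¬(p3 ⇒ ¬p3) = ¬0 = 3
(((¬p2 ⇒ p1) · ((p1 ⇒ p3) ⇒ p3)) · (p3 ⇒ ((p1 · p3) ⇒ (p2 · p3)))) · ¬(p3 ⇒ ¬p3) = 1 · 3 = 1
¬((p3 + p3) · (p1 ⇒ (p2 + p2))) ⇒ ((((¬p2 ⇒ p1) · ((p1 ⇒ p3) ⇒ p3)) · (p3 ⇒ ((p1 · p3) ⇒ (p2 · p3)))) · ¬(p3 ⇒ ¬p3)) = 0 ⇒ 1 = 3

3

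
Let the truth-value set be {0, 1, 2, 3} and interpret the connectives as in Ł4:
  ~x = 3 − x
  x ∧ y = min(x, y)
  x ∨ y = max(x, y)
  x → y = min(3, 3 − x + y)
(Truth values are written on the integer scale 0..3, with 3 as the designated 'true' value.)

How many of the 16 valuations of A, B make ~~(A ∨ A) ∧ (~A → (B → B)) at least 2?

A = 0, B = 0 ↦ 0  <
A = 0, B = 1 ↦ 0  <
A = 0, B = 2 ↦ 0  <
A = 0, B = 3 ↦ 0  <
A = 1, B = 0 ↦ 1  <
A = 1, B = 1 ↦ 1  <
A = 1, B = 2 ↦ 1  <
A = 1, B = 3 ↦ 1  <
A = 2, B = 0 ↦ 2  ≥
A = 2, B = 1 ↦ 2  ≥
A = 2, B = 2 ↦ 2  ≥
A = 2, B = 3 ↦ 2  ≥
A = 3, B = 0 ↦ 3  ≥
A = 3, B = 1 ↦ 3  ≥
A = 3, B = 2 ↦ 3  ≥
A = 3, B = 3 ↦ 3  ≥
So 8 of the 16 assignments meet the threshold.

8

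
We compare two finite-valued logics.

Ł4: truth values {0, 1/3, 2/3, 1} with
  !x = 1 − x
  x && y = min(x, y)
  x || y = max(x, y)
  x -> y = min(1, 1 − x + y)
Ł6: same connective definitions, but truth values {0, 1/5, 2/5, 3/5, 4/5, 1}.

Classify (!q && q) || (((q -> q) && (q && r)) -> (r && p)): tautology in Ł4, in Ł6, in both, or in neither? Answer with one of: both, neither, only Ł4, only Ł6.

In Ł4: at p = 0, q = 1/3, r = 1/3 the value is 2/3 — not a tautology.
In Ł6: at p = 0, q = 1/5, r = 1/5 the value is 4/5 — not a tautology.

neither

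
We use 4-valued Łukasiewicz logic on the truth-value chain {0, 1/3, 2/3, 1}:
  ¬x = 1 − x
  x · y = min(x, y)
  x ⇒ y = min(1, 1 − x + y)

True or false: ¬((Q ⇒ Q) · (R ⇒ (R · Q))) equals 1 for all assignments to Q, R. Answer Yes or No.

No

Counterexample: take Q = 0, R = 0.
Q ⇒ Q = 0 ⇒ 0 = 1
R · Q = 0 · 0 = 0
R ⇒ (R · Q) = 0 ⇒ 0 = 1
(Q ⇒ Q) · (R ⇒ (R · Q)) = 1 · 1 = 1
¬((Q ⇒ Q) · (R ⇒ (R · Q))) = ¬1 = 0
This gives 0 ≠ 1.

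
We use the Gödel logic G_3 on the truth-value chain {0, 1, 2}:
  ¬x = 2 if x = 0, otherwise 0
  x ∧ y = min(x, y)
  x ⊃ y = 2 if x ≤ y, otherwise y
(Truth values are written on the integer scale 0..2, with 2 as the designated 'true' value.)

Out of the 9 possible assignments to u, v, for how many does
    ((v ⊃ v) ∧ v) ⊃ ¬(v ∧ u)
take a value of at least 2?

u = 0, v = 0 ↦ 2  ≥
u = 0, v = 1 ↦ 2  ≥
u = 0, v = 2 ↦ 2  ≥
u = 1, v = 0 ↦ 2  ≥
u = 1, v = 1 ↦ 0  <
u = 1, v = 2 ↦ 0  <
u = 2, v = 0 ↦ 2  ≥
u = 2, v = 1 ↦ 0  <
u = 2, v = 2 ↦ 0  <
So 5 of the 9 assignments meet the threshold.

5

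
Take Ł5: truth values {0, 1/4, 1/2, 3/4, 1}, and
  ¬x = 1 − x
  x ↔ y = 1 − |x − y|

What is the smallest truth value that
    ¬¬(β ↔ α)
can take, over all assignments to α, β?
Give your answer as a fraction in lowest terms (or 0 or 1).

Take α = 0, β = 1:
β ↔ α = 1 ↔ 0 = 0
¬(β ↔ α) = ¬0 = 1
¬¬(β ↔ α) = ¬1 = 0
No assignment yields a value below 0, so this is the minimum.

0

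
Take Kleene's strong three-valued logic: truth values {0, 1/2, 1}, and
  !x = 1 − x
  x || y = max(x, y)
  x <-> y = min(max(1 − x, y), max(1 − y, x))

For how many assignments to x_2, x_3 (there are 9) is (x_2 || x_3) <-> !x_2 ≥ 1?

1

x_2 = 0, x_3 = 0 ↦ 0  <
x_2 = 0, x_3 = 1/2 ↦ 1/2  <
x_2 = 0, x_3 = 1 ↦ 1  ≥
x_2 = 1/2, x_3 = 0 ↦ 1/2  <
x_2 = 1/2, x_3 = 1/2 ↦ 1/2  <
x_2 = 1/2, x_3 = 1 ↦ 1/2  <
x_2 = 1, x_3 = 0 ↦ 0  <
x_2 = 1, x_3 = 1/2 ↦ 0  <
x_2 = 1, x_3 = 1 ↦ 0  <
So 1 of the 9 assignments meets the threshold.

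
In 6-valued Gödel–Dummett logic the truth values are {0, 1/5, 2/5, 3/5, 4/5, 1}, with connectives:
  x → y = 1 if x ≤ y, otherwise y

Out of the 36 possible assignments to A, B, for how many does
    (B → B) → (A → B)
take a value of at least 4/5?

value 1: 21 assignments (counts)
value 4/5: 1 assignment (counts)
value 3/5: 2 assignments
value 2/5: 3 assignments
value 1/5: 4 assignments
value 0: 5 assignments
So 22 of the 36 assignments meet the threshold.

22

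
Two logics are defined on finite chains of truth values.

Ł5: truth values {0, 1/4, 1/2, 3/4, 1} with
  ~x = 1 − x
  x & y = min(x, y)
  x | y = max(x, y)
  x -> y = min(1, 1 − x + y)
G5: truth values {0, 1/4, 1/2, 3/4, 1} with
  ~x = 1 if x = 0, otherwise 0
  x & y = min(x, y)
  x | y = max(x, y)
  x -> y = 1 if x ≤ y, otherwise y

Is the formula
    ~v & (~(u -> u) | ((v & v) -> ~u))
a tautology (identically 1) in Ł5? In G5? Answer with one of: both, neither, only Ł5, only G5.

In Ł5: at u = 0, v = 1/4 the value is 3/4 — not a tautology.
In G5: at u = 0, v = 1/4 the value is 0 — not a tautology.

neither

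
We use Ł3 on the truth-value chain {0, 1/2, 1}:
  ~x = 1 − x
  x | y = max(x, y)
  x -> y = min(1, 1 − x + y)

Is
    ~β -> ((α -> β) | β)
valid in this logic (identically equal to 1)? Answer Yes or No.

No

Counterexample: take α = 1/2, β = 0.
~β = ~0 = 1
α -> β = 1/2 -> 0 = 1/2
(α -> β) | β = 1/2 | 0 = 1/2
~β -> ((α -> β) | β) = 1 -> 1/2 = 1/2
This gives 1/2 ≠ 1.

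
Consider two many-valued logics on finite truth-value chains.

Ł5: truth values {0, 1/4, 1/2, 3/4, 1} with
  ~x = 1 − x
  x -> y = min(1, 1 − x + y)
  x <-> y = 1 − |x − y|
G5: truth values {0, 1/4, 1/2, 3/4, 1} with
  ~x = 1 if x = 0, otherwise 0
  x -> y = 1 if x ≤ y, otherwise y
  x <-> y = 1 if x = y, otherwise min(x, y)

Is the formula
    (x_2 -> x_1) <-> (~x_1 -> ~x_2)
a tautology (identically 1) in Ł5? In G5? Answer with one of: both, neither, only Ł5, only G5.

only Ł5

In Ł5: every assignment gives 1 — tautology.
In G5: at x_1 = 1/4, x_2 = 1/2 the value is 1/4 — not a tautology.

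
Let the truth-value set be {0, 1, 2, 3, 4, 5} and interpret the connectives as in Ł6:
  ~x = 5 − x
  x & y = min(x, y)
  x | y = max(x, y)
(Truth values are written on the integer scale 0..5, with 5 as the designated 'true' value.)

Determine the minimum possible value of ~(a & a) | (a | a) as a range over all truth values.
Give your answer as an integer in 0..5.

3

Take a = 2:
a & a = 2 & 2 = 2
~(a & a) = ~2 = 3
a | a = 2 | 2 = 2
~(a & a) | (a | a) = 3 | 2 = 3
No assignment yields a value below 3, so this is the minimum.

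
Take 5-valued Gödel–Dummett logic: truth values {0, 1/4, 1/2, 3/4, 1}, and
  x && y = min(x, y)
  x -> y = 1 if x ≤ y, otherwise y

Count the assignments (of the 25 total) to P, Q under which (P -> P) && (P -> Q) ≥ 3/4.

value 1: 15 assignments (counts)
value 3/4: 1 assignment (counts)
value 1/2: 2 assignments
value 1/4: 3 assignments
value 0: 4 assignments
So 16 of the 25 assignments meet the threshold.

16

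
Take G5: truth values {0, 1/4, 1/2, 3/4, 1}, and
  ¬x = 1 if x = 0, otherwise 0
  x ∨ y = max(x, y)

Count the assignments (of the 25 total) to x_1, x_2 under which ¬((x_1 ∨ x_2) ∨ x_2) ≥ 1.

1

value 1: 1 assignment (counts)
value 0: 24 assignments
So 1 of the 25 assignments meets the threshold.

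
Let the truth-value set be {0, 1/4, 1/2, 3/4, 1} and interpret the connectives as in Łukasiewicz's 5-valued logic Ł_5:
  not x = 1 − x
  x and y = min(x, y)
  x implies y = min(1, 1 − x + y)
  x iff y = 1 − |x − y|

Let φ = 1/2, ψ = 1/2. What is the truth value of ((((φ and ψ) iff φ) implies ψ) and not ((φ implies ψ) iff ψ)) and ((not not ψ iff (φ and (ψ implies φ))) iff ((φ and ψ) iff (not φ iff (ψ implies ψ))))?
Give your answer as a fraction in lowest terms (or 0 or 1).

φ and ψ = 1/2 and 1/2 = 1/2
(φ and ψ) iff φ = 1/2 iff 1/2 = 1
((φ and ψ) iff φ) implies ψ = 1 implies 1/2 = 1/2
φ implies ψ = 1/2 implies 1/2 = 1
(φ implies ψ) iff ψ = 1 iff 1/2 = 1/2
not ((φ implies ψ) iff ψ) = not 1/2 = 1/2
(((φ and ψ) iff φ) implies ψ) and not ((φ implies ψ) iff ψ) = 1/2 and 1/2 = 1/2
not ψ = not 1/2 = 1/2
not not ψ = not 1/2 = 1/2
ψ implies φ = 1/2 implies 1/2 = 1
φ and (ψ implies φ) = 1/2 and 1 = 1/2
not not ψ iff (φ and (ψ implies φ)) = 1/2 iff 1/2 = 1
φ and ψ = 1/2 and 1/2 = 1/2
not φ = not 1/2 = 1/2
ψ implies ψ = 1/2 implies 1/2 = 1
not φ iff (ψ implies ψ) = 1/2 iff 1 = 1/2
(φ and ψ) iff (not φ iff (ψ implies ψ)) = 1/2 iff 1/2 = 1
(not not ψ iff (φ and (ψ implies φ))) iff ((φ and ψ) iff (not φ iff (ψ implies ψ))) = 1 iff 1 = 1
((((φ and ψ) iff φ) implies ψ) and not ((φ implies ψ) iff ψ)) and ((not not ψ iff (φ and (ψ implies φ))) iff ((φ and ψ) iff (not φ iff (ψ implies ψ)))) = 1/2 and 1 = 1/2

1/2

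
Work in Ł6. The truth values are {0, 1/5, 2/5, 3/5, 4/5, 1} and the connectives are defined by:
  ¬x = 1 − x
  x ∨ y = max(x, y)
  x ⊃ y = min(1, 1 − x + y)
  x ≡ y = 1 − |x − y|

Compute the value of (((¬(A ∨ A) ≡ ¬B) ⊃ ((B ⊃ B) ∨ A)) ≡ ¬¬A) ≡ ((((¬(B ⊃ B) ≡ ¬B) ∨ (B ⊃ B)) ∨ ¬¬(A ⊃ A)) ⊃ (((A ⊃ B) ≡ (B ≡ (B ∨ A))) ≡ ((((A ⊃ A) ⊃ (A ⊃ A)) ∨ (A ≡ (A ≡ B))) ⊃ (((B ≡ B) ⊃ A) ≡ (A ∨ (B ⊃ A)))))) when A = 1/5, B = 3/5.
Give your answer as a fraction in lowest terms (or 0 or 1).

A ∨ A = 1/5 ∨ 1/5 = 1/5
¬(A ∨ A) = ¬1/5 = 4/5
¬B = ¬3/5 = 2/5
¬(A ∨ A) ≡ ¬B = 4/5 ≡ 2/5 = 3/5
B ⊃ B = 3/5 ⊃ 3/5 = 1
(B ⊃ B) ∨ A = 1 ∨ 1/5 = 1
(¬(A ∨ A) ≡ ¬B) ⊃ ((B ⊃ B) ∨ A) = 3/5 ⊃ 1 = 1
¬A = ¬1/5 = 4/5
¬¬A = ¬4/5 = 1/5
((¬(A ∨ A) ≡ ¬B) ⊃ ((B ⊃ B) ∨ A)) ≡ ¬¬A = 1 ≡ 1/5 = 1/5
B ⊃ B = 3/5 ⊃ 3/5 = 1
¬(B ⊃ B) = ¬1 = 0
¬B = ¬3/5 = 2/5
¬(B ⊃ B) ≡ ¬B = 0 ≡ 2/5 = 3/5
B ⊃ B = 3/5 ⊃ 3/5 = 1
(¬(B ⊃ B) ≡ ¬B) ∨ (B ⊃ B) = 3/5 ∨ 1 = 1
A ⊃ A = 1/5 ⊃ 1/5 = 1
¬(A ⊃ A) = ¬1 = 0
¬¬(A ⊃ A) = ¬0 = 1
((¬(B ⊃ B) ≡ ¬B) ∨ (B ⊃ B)) ∨ ¬¬(A ⊃ A) = 1 ∨ 1 = 1
A ⊃ B = 1/5 ⊃ 3/5 = 1
B ∨ A = 3/5 ∨ 1/5 = 3/5
B ≡ (B ∨ A) = 3/5 ≡ 3/5 = 1
(A ⊃ B) ≡ (B ≡ (B ∨ A)) = 1 ≡ 1 = 1
A ⊃ A = 1/5 ⊃ 1/5 = 1
A ⊃ A = 1/5 ⊃ 1/5 = 1
(A ⊃ A) ⊃ (A ⊃ A) = 1 ⊃ 1 = 1
A ≡ B = 1/5 ≡ 3/5 = 3/5
A ≡ (A ≡ B) = 1/5 ≡ 3/5 = 3/5
((A ⊃ A) ⊃ (A ⊃ A)) ∨ (A ≡ (A ≡ B)) = 1 ∨ 3/5 = 1
B ≡ B = 3/5 ≡ 3/5 = 1
(B ≡ B) ⊃ A = 1 ⊃ 1/5 = 1/5
B ⊃ A = 3/5 ⊃ 1/5 = 3/5
A ∨ (B ⊃ A) = 1/5 ∨ 3/5 = 3/5
((B ≡ B) ⊃ A) ≡ (A ∨ (B ⊃ A)) = 1/5 ≡ 3/5 = 3/5
(((A ⊃ A) ⊃ (A ⊃ A)) ∨ (A ≡ (A ≡ B))) ⊃ (((B ≡ B) ⊃ A) ≡ (A ∨ (B ⊃ A))) = 1 ⊃ 3/5 = 3/5
((A ⊃ B) ≡ (B ≡ (B ∨ A))) ≡ ((((A ⊃ A) ⊃ (A ⊃ A)) ∨ (A ≡ (A ≡ B))) ⊃ (((B ≡ B) ⊃ A) ≡ (A ∨ (B ⊃ A)))) = 1 ≡ 3/5 = 3/5
(((¬(B ⊃ B) ≡ ¬B) ∨ (B ⊃ B)) ∨ ¬¬(A ⊃ A)) ⊃ (((A ⊃ B) ≡ (B ≡ (B ∨ A))) ≡ ((((A ⊃ A) ⊃ (A ⊃ A)) ∨ (A ≡ (A ≡ B))) ⊃ (((B ≡ B) ⊃ A) ≡ (A ∨ (B ⊃ A))))) = 1 ⊃ 3/5 = 3/5
(((¬(A ∨ A) ≡ ¬B) ⊃ ((B ⊃ B) ∨ A)) ≡ ¬¬A) ≡ ((((¬(B ⊃ B) ≡ ¬B) ∨ (B ⊃ B)) ∨ ¬¬(A ⊃ A)) ⊃ (((A ⊃ B) ≡ (B ≡ (B ∨ A))) ≡ ((((A ⊃ A) ⊃ (A ⊃ A)) ∨ (A ≡ (A ≡ B))) ⊃ (((B ≡ B) ⊃ A) ≡ (A ∨ (B ⊃ A)))))) = 1/5 ≡ 3/5 = 3/5

3/5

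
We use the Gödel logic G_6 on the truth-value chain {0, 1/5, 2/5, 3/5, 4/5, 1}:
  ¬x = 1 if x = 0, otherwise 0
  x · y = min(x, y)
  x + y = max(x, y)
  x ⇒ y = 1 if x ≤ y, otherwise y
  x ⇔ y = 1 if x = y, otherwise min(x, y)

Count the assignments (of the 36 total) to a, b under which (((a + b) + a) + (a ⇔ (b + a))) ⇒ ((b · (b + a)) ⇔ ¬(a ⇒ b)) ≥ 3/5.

1

value 1: 1 assignment (counts)
value 0: 35 assignments
So 1 of the 36 assignments meets the threshold.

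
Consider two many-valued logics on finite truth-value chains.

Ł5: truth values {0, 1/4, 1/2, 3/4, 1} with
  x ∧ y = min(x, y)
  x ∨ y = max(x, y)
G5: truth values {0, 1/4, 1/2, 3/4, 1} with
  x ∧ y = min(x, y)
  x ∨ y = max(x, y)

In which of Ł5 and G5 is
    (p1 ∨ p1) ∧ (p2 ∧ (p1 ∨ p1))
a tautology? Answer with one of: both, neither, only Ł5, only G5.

In Ł5: at p1 = 0, p2 = 0 the value is 0 — not a tautology.
In G5: at p1 = 0, p2 = 0 the value is 0 — not a tautology.

neither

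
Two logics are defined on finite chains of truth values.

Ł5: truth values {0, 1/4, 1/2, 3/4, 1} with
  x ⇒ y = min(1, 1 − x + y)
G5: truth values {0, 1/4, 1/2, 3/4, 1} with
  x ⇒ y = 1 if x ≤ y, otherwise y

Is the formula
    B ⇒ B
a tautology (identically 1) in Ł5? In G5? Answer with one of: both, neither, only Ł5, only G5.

In Ł5: every assignment gives 1 — tautology.
In G5: every assignment gives 1 — tautology.

both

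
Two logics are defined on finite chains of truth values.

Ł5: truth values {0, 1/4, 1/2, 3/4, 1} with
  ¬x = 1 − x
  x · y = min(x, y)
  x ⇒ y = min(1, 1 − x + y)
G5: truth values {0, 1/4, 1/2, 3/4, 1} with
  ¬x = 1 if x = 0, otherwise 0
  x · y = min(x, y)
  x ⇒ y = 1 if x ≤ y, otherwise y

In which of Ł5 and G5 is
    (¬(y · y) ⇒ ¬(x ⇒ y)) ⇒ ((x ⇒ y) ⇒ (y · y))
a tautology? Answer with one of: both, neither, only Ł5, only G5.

only Ł5

In Ł5: every assignment gives 1 — tautology.
In G5: at x = 0, y = 1/4 the value is 1/4 — not a tautology.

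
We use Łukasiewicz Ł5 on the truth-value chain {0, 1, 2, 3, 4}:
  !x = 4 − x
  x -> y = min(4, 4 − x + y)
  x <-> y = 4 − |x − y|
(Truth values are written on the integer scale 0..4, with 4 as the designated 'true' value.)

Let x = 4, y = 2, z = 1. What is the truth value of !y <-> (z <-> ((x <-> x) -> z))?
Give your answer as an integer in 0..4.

2

!y = !2 = 2
x <-> x = 4 <-> 4 = 4
(x <-> x) -> z = 4 -> 1 = 1
z <-> ((x <-> x) -> z) = 1 <-> 1 = 4
!y <-> (z <-> ((x <-> x) -> z)) = 2 <-> 4 = 2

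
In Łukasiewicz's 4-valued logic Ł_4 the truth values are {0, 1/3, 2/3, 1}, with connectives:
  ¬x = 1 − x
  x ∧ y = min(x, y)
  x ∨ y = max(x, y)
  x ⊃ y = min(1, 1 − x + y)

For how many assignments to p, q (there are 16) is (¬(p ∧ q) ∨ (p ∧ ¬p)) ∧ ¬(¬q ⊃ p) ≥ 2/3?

3

p = 0, q = 0 ↦ 1  ≥
p = 0, q = 1/3 ↦ 2/3  ≥
p = 0, q = 2/3 ↦ 1/3  <
p = 0, q = 1 ↦ 0  <
p = 1/3, q = 0 ↦ 2/3  ≥
p = 1/3, q = 1/3 ↦ 1/3  <
p = 1/3, q = 2/3 ↦ 0  <
p = 1/3, q = 1 ↦ 0  <
p = 2/3, q = 0 ↦ 1/3  <
p = 2/3, q = 1/3 ↦ 0  <
p = 2/3, q = 2/3 ↦ 0  <
p = 2/3, q = 1 ↦ 0  <
p = 1, q = 0 ↦ 0  <
p = 1, q = 1/3 ↦ 0  <
p = 1, q = 2/3 ↦ 0  <
p = 1, q = 1 ↦ 0  <
So 3 of the 16 assignments meet the threshold.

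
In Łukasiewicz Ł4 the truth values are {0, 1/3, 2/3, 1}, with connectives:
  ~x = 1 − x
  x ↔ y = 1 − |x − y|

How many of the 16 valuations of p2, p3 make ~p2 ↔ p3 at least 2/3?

10

p2 = 0, p3 = 0 ↦ 0  <
p2 = 0, p3 = 1/3 ↦ 1/3  <
p2 = 0, p3 = 2/3 ↦ 2/3  ≥
p2 = 0, p3 = 1 ↦ 1  ≥
p2 = 1/3, p3 = 0 ↦ 1/3  <
p2 = 1/3, p3 = 1/3 ↦ 2/3  ≥
p2 = 1/3, p3 = 2/3 ↦ 1  ≥
p2 = 1/3, p3 = 1 ↦ 2/3  ≥
p2 = 2/3, p3 = 0 ↦ 2/3  ≥
p2 = 2/3, p3 = 1/3 ↦ 1  ≥
p2 = 2/3, p3 = 2/3 ↦ 2/3  ≥
p2 = 2/3, p3 = 1 ↦ 1/3  <
p2 = 1, p3 = 0 ↦ 1  ≥
p2 = 1, p3 = 1/3 ↦ 2/3  ≥
p2 = 1, p3 = 2/3 ↦ 1/3  <
p2 = 1, p3 = 1 ↦ 0  <
So 10 of the 16 assignments meet the threshold.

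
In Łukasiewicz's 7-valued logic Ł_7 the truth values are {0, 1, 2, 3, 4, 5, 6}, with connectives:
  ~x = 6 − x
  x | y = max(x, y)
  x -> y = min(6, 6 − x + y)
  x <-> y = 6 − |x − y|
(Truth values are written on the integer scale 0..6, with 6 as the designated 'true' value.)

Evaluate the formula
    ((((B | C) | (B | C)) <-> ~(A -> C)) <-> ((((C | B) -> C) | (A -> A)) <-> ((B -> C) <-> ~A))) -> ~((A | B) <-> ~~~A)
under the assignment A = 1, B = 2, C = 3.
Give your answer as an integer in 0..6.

5

B | C = 2 | 3 = 3
B | C = 2 | 3 = 3
(B | C) | (B | C) = 3 | 3 = 3
A -> C = 1 -> 3 = 6
~(A -> C) = ~6 = 0
((B | C) | (B | C)) <-> ~(A -> C) = 3 <-> 0 = 3
C | B = 3 | 2 = 3
(C | B) -> C = 3 -> 3 = 6
A -> A = 1 -> 1 = 6
((C | B) -> C) | (A -> A) = 6 | 6 = 6
B -> C = 2 -> 3 = 6
~A = ~1 = 5
(B -> C) <-> ~A = 6 <-> 5 = 5
(((C | B) -> C) | (A -> A)) <-> ((B -> C) <-> ~A) = 6 <-> 5 = 5
(((B | C) | (B | C)) <-> ~(A -> C)) <-> ((((C | B) -> C) | (A -> A)) <-> ((B -> C) <-> ~A)) = 3 <-> 5 = 4
A | B = 1 | 2 = 2
~A = ~1 = 5
~~A = ~5 = 1
~~~A = ~1 = 5
(A | B) <-> ~~~A = 2 <-> 5 = 3
~((A | B) <-> ~~~A) = ~3 = 3
((((B | C) | (B | C)) <-> ~(A -> C)) <-> ((((C | B) -> C) | (A -> A)) <-> ((B -> C) <-> ~A))) -> ~((A | B) <-> ~~~A) = 4 -> 3 = 5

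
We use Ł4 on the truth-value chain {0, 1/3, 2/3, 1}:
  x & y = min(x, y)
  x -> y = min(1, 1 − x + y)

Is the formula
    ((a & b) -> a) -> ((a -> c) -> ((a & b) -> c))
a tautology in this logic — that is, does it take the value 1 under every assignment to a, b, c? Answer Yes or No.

Yes

At a = 0, b = 2/3, c = 1, for instance:
a & b = 0 & 2/3 = 0
(a & b) -> a = 0 -> 0 = 1
a -> c = 0 -> 1 = 1
(a & b) -> c = 0 -> 1 = 1
(a -> c) -> ((a & b) -> c) = 1 -> 1 = 1
((a & b) -> a) -> ((a -> c) -> ((a & b) -> c)) = 1 -> 1 = 1
and checking the remaining 63 assignments likewise gives ≥ 1 in every case.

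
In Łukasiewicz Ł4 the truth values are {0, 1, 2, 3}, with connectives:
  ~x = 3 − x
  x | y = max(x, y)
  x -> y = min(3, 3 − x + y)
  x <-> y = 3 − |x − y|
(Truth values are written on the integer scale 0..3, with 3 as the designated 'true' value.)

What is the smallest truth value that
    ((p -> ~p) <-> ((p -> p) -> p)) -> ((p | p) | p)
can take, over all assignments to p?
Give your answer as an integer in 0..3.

2

Take p = 2:
~p = ~2 = 1
p -> ~p = 2 -> 1 = 2
p -> p = 2 -> 2 = 3
(p -> p) -> p = 3 -> 2 = 2
(p -> ~p) <-> ((p -> p) -> p) = 2 <-> 2 = 3
p | p = 2 | 2 = 2
(p | p) | p = 2 | 2 = 2
((p -> ~p) <-> ((p -> p) -> p)) -> ((p | p) | p) = 3 -> 2 = 2
No assignment yields a value below 2, so this is the minimum.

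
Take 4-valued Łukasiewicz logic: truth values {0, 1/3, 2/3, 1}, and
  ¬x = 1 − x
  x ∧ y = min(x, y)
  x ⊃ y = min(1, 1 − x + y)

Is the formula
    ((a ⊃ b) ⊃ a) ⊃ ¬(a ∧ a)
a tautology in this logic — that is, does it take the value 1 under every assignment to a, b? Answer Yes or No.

No

Counterexample: take a = 2/3, b = 0.
a ⊃ b = 2/3 ⊃ 0 = 1/3
(a ⊃ b) ⊃ a = 1/3 ⊃ 2/3 = 1
a ∧ a = 2/3 ∧ 2/3 = 2/3
¬(a ∧ a) = ¬2/3 = 1/3
((a ⊃ b) ⊃ a) ⊃ ¬(a ∧ a) = 1 ⊃ 1/3 = 1/3
This gives 1/3 ≠ 1.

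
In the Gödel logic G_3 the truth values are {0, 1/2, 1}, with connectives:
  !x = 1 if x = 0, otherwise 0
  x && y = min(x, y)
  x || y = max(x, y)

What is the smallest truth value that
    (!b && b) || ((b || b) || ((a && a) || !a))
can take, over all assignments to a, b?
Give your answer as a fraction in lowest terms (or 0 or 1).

1/2

Take a = 1/2, b = 0:
!b = !0 = 1
!b && b = 1 && 0 = 0
b || b = 0 || 0 = 0
a && a = 1/2 && 1/2 = 1/2
!a = !1/2 = 0
(a && a) || !a = 1/2 || 0 = 1/2
(b || b) || ((a && a) || !a) = 0 || 1/2 = 1/2
(!b && b) || ((b || b) || ((a && a) || !a)) = 0 || 1/2 = 1/2
No assignment yields a value below 1/2, so this is the minimum.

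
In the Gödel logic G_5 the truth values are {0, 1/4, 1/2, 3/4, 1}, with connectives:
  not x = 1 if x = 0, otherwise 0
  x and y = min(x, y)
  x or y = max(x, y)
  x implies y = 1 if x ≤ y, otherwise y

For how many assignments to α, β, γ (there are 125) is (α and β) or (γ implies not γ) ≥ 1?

value 1: 29 assignments (counts)
value 3/4: 12 assignments
value 1/2: 20 assignments
value 1/4: 28 assignments
value 0: 36 assignments
So 29 of the 125 assignments meet the threshold.

29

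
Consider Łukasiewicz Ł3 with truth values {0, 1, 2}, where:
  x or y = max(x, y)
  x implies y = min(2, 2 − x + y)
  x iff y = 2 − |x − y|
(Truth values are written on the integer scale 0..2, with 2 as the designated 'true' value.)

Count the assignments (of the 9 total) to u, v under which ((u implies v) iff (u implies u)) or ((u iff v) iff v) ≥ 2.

8

u = 0, v = 0 ↦ 2  ≥
u = 0, v = 1 ↦ 2  ≥
u = 0, v = 2 ↦ 2  ≥
u = 1, v = 0 ↦ 1  <
u = 1, v = 1 ↦ 2  ≥
u = 1, v = 2 ↦ 2  ≥
u = 2, v = 0 ↦ 2  ≥
u = 2, v = 1 ↦ 2  ≥
u = 2, v = 2 ↦ 2  ≥
So 8 of the 9 assignments meet the threshold.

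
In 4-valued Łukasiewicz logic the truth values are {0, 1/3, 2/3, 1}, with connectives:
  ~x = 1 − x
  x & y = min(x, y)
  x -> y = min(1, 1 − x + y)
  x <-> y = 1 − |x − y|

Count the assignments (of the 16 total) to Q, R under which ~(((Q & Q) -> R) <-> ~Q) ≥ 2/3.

4

Q = 0, R = 0 ↦ 0  <
Q = 0, R = 1/3 ↦ 0  <
Q = 0, R = 2/3 ↦ 0  <
Q = 0, R = 1 ↦ 0  <
Q = 1/3, R = 0 ↦ 0  <
Q = 1/3, R = 1/3 ↦ 1/3  <
Q = 1/3, R = 2/3 ↦ 1/3  <
Q = 1/3, R = 1 ↦ 1/3  <
Q = 2/3, R = 0 ↦ 0  <
Q = 2/3, R = 1/3 ↦ 1/3  <
Q = 2/3, R = 2/3 ↦ 2/3  ≥
Q = 2/3, R = 1 ↦ 2/3  ≥
Q = 1, R = 0 ↦ 0  <
Q = 1, R = 1/3 ↦ 1/3  <
Q = 1, R = 2/3 ↦ 2/3  ≥
Q = 1, R = 1 ↦ 1  ≥
So 4 of the 16 assignments meet the threshold.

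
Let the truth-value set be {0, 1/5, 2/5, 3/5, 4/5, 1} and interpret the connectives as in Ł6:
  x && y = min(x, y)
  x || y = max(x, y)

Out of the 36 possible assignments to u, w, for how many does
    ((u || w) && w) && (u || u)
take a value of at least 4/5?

value 1: 1 assignment (counts)
value 4/5: 3 assignments (counts)
value 3/5: 5 assignments
value 2/5: 7 assignments
value 1/5: 9 assignments
value 0: 11 assignments
So 4 of the 36 assignments meet the threshold.

4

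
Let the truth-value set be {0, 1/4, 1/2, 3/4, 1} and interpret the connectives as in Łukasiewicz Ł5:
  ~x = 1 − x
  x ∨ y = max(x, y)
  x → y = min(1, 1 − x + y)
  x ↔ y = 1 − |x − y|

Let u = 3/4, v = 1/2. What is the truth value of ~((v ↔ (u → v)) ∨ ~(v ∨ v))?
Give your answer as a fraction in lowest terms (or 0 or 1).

u → v = 3/4 → 1/2 = 3/4
v ↔ (u → v) = 1/2 ↔ 3/4 = 3/4
v ∨ v = 1/2 ∨ 1/2 = 1/2
~(v ∨ v) = ~1/2 = 1/2
(v ↔ (u → v)) ∨ ~(v ∨ v) = 3/4 ∨ 1/2 = 3/4
~((v ↔ (u → v)) ∨ ~(v ∨ v)) = ~3/4 = 1/4

1/4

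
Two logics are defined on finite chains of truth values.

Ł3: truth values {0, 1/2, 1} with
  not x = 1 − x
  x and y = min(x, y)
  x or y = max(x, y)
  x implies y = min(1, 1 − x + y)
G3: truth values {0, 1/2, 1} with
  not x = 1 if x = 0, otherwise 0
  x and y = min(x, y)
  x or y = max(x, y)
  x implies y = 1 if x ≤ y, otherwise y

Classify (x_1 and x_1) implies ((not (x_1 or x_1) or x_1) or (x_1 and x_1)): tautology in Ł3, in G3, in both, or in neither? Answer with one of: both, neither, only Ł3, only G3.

In Ł3: every assignment gives 1 — tautology.
In G3: every assignment gives 1 — tautology.

both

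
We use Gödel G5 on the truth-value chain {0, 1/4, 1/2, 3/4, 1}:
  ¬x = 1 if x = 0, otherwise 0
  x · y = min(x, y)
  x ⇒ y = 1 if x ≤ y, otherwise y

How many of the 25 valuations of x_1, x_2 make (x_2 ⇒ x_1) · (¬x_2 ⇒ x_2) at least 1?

value 1: 10 assignments (counts)
value 3/4: 1 assignment
value 1/2: 2 assignments
value 1/4: 3 assignments
value 0: 9 assignments
So 10 of the 25 assignments meet the threshold.

10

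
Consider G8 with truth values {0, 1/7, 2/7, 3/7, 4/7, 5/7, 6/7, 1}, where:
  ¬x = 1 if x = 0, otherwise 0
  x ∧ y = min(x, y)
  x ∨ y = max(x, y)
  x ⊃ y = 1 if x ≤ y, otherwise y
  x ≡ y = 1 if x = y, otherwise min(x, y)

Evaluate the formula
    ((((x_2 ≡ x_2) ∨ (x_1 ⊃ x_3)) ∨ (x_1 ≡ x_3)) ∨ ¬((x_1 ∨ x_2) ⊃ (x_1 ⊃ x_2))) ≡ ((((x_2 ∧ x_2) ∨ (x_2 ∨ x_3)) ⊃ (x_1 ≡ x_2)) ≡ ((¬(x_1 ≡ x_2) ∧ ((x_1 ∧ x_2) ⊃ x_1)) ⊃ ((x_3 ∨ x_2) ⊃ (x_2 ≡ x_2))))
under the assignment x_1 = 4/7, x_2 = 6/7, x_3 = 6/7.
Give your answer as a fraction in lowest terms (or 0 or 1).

x_2 ≡ x_2 = 6/7 ≡ 6/7 = 1
x_1 ⊃ x_3 = 4/7 ⊃ 6/7 = 1
(x_2 ≡ x_2) ∨ (x_1 ⊃ x_3) = 1 ∨ 1 = 1
x_1 ≡ x_3 = 4/7 ≡ 6/7 = 4/7
((x_2 ≡ x_2) ∨ (x_1 ⊃ x_3)) ∨ (x_1 ≡ x_3) = 1 ∨ 4/7 = 1
x_1 ∨ x_2 = 4/7 ∨ 6/7 = 6/7
x_1 ⊃ x_2 = 4/7 ⊃ 6/7 = 1
(x_1 ∨ x_2) ⊃ (x_1 ⊃ x_2) = 6/7 ⊃ 1 = 1
¬((x_1 ∨ x_2) ⊃ (x_1 ⊃ x_2)) = ¬1 = 0
(((x_2 ≡ x_2) ∨ (x_1 ⊃ x_3)) ∨ (x_1 ≡ x_3)) ∨ ¬((x_1 ∨ x_2) ⊃ (x_1 ⊃ x_2)) = 1 ∨ 0 = 1
x_2 ∧ x_2 = 6/7 ∧ 6/7 = 6/7
x_2 ∨ x_3 = 6/7 ∨ 6/7 = 6/7
(x_2 ∧ x_2) ∨ (x_2 ∨ x_3) = 6/7 ∨ 6/7 = 6/7
x_1 ≡ x_2 = 4/7 ≡ 6/7 = 4/7
((x_2 ∧ x_2) ∨ (x_2 ∨ x_3)) ⊃ (x_1 ≡ x_2) = 6/7 ⊃ 4/7 = 4/7
x_1 ≡ x_2 = 4/7 ≡ 6/7 = 4/7
¬(x_1 ≡ x_2) = ¬4/7 = 0
x_1 ∧ x_2 = 4/7 ∧ 6/7 = 4/7
(x_1 ∧ x_2) ⊃ x_1 = 4/7 ⊃ 4/7 = 1
¬(x_1 ≡ x_2) ∧ ((x_1 ∧ x_2) ⊃ x_1) = 0 ∧ 1 = 0
x_3 ∨ x_2 = 6/7 ∨ 6/7 = 6/7
x_2 ≡ x_2 = 6/7 ≡ 6/7 = 1
(x_3 ∨ x_2) ⊃ (x_2 ≡ x_2) = 6/7 ⊃ 1 = 1
(¬(x_1 ≡ x_2) ∧ ((x_1 ∧ x_2) ⊃ x_1)) ⊃ ((x_3 ∨ x_2) ⊃ (x_2 ≡ x_2)) = 0 ⊃ 1 = 1
(((x_2 ∧ x_2) ∨ (x_2 ∨ x_3)) ⊃ (x_1 ≡ x_2)) ≡ ((¬(x_1 ≡ x_2) ∧ ((x_1 ∧ x_2) ⊃ x_1)) ⊃ ((x_3 ∨ x_2) ⊃ (x_2 ≡ x_2))) = 4/7 ≡ 1 = 4/7
((((x_2 ≡ x_2) ∨ (x_1 ⊃ x_3)) ∨ (x_1 ≡ x_3)) ∨ ¬((x_1 ∨ x_2) ⊃ (x_1 ⊃ x_2))) ≡ ((((x_2 ∧ x_2) ∨ (x_2 ∨ x_3)) ⊃ (x_1 ≡ x_2)) ≡ ((¬(x_1 ≡ x_2) ∧ ((x_1 ∧ x_2) ⊃ x_1)) ⊃ ((x_3 ∨ x_2) ⊃ (x_2 ≡ x_2)))) = 1 ≡ 4/7 = 4/7

4/7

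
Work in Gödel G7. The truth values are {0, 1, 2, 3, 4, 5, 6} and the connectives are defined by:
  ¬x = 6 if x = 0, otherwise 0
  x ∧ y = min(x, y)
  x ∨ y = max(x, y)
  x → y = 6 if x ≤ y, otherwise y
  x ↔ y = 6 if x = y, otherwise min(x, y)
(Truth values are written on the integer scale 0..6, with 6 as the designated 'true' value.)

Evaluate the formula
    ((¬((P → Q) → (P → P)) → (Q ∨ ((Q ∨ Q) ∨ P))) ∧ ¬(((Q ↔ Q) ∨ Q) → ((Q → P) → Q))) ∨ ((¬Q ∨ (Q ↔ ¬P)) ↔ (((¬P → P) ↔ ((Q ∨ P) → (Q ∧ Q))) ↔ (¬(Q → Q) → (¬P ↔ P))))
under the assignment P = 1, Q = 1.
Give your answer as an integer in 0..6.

0

P → Q = 1 → 1 = 6
P → P = 1 → 1 = 6
(P → Q) → (P → P) = 6 → 6 = 6
¬((P → Q) → (P → P)) = ¬6 = 0
Q ∨ Q = 1 ∨ 1 = 1
(Q ∨ Q) ∨ P = 1 ∨ 1 = 1
Q ∨ ((Q ∨ Q) ∨ P) = 1 ∨ 1 = 1
¬((P → Q) → (P → P)) → (Q ∨ ((Q ∨ Q) ∨ P)) = 0 → 1 = 6
Q ↔ Q = 1 ↔ 1 = 6
(Q ↔ Q) ∨ Q = 6 ∨ 1 = 6
Q → P = 1 → 1 = 6
(Q → P) → Q = 6 → 1 = 1
((Q ↔ Q) ∨ Q) → ((Q → P) → Q) = 6 → 1 = 1
¬(((Q ↔ Q) ∨ Q) → ((Q → P) → Q)) = ¬1 = 0
(¬((P → Q) → (P → P)) → (Q ∨ ((Q ∨ Q) ∨ P))) ∧ ¬(((Q ↔ Q) ∨ Q) → ((Q → P) → Q)) = 6 ∧ 0 = 0
¬Q = ¬1 = 0
¬P = ¬1 = 0
Q ↔ ¬P = 1 ↔ 0 = 0
¬Q ∨ (Q ↔ ¬P) = 0 ∨ 0 = 0
¬P = ¬1 = 0
¬P → P = 0 → 1 = 6
Q ∨ P = 1 ∨ 1 = 1
Q ∧ Q = 1 ∧ 1 = 1
(Q ∨ P) → (Q ∧ Q) = 1 → 1 = 6
(¬P → P) ↔ ((Q ∨ P) → (Q ∧ Q)) = 6 ↔ 6 = 6
Q → Q = 1 → 1 = 6
¬(Q → Q) = ¬6 = 0
¬P = ¬1 = 0
¬P ↔ P = 0 ↔ 1 = 0
¬(Q → Q) → (¬P ↔ P) = 0 → 0 = 6
((¬P → P) ↔ ((Q ∨ P) → (Q ∧ Q))) ↔ (¬(Q → Q) → (¬P ↔ P)) = 6 ↔ 6 = 6
(¬Q ∨ (Q ↔ ¬P)) ↔ (((¬P → P) ↔ ((Q ∨ P) → (Q ∧ Q))) ↔ (¬(Q → Q) → (¬P ↔ P))) = 0 ↔ 6 = 0
((¬((P → Q) → (P → P)) → (Q ∨ ((Q ∨ Q) ∨ P))) ∧ ¬(((Q ↔ Q) ∨ Q) → ((Q → P) → Q))) ∨ ((¬Q ∨ (Q ↔ ¬P)) ↔ (((¬P → P) ↔ ((Q ∨ P) → (Q ∧ Q))) ↔ (¬(Q → Q) → (¬P ↔ P)))) = 0 ∨ 0 = 0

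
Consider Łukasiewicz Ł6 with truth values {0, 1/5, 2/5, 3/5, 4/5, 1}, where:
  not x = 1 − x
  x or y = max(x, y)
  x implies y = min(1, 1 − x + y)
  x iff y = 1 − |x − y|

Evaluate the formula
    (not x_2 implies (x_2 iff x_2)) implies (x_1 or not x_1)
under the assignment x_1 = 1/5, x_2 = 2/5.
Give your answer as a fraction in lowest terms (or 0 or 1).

not x_2 = not 2/5 = 3/5
x_2 iff x_2 = 2/5 iff 2/5 = 1
not x_2 implies (x_2 iff x_2) = 3/5 implies 1 = 1
not x_1 = not 1/5 = 4/5
x_1 or not x_1 = 1/5 or 4/5 = 4/5
(not x_2 implies (x_2 iff x_2)) implies (x_1 or not x_1) = 1 implies 4/5 = 4/5

4/5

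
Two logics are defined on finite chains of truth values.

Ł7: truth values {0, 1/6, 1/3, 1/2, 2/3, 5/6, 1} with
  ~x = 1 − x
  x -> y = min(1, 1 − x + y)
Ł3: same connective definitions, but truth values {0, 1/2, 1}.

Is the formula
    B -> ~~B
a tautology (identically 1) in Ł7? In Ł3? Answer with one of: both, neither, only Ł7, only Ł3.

both

In Ł7: every assignment gives 1 — tautology.
In Ł3: every assignment gives 1 — tautology.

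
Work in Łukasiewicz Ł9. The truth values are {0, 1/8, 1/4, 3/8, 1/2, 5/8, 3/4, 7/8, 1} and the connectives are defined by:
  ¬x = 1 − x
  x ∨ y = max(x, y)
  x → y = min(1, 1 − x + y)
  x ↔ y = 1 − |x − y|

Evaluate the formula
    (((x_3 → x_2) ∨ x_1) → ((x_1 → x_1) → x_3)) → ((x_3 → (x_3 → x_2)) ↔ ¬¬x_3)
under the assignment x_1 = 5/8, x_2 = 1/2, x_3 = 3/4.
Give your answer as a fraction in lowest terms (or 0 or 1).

x_3 → x_2 = 3/4 → 1/2 = 3/4
(x_3 → x_2) ∨ x_1 = 3/4 ∨ 5/8 = 3/4
x_1 → x_1 = 5/8 → 5/8 = 1
(x_1 → x_1) → x_3 = 1 → 3/4 = 3/4
((x_3 → x_2) ∨ x_1) → ((x_1 → x_1) → x_3) = 3/4 → 3/4 = 1
x_3 → x_2 = 3/4 → 1/2 = 3/4
x_3 → (x_3 → x_2) = 3/4 → 3/4 = 1
¬x_3 = ¬3/4 = 1/4
¬¬x_3 = ¬1/4 = 3/4
(x_3 → (x_3 → x_2)) ↔ ¬¬x_3 = 1 ↔ 3/4 = 3/4
(((x_3 → x_2) ∨ x_1) → ((x_1 → x_1) → x_3)) → ((x_3 → (x_3 → x_2)) ↔ ¬¬x_3) = 1 → 3/4 = 3/4

3/4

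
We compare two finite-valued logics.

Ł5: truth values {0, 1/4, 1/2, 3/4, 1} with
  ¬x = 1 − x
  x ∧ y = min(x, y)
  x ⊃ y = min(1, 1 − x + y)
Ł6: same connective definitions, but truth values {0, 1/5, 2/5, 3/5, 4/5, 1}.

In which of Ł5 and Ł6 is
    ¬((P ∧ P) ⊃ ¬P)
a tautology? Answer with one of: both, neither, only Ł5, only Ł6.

neither

In Ł5: at P = 0 the value is 0 — not a tautology.
In Ł6: at P = 0 the value is 0 — not a tautology.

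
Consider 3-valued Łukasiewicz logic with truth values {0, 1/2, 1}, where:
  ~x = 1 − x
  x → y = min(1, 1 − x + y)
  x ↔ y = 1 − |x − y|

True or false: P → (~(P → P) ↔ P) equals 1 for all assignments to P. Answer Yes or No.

Counterexample: take P = 1.
P → P = 1 → 1 = 1
~(P → P) = ~1 = 0
~(P → P) ↔ P = 0 ↔ 1 = 0
P → (~(P → P) ↔ P) = 1 → 0 = 0
This gives 0 ≠ 1.

No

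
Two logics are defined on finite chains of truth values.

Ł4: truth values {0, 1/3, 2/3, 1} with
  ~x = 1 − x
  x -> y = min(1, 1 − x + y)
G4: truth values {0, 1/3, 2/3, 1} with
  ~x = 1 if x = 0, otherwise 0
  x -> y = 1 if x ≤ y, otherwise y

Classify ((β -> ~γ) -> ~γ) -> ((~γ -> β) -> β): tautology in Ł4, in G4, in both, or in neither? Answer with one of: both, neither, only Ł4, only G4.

only Ł4

In Ł4: every assignment gives 1 — tautology.
In G4: at β = 1/3, γ = 1/3 the value is 1/3 — not a tautology.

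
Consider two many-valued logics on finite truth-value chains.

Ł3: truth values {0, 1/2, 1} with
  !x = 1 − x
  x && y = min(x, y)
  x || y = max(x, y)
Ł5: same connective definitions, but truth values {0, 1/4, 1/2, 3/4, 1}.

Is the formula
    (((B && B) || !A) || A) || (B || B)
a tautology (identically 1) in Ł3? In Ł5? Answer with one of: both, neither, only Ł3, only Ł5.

neither

In Ł3: at A = 1/2, B = 0 the value is 1/2 — not a tautology.
In Ł5: at A = 1/4, B = 0 the value is 3/4 — not a tautology.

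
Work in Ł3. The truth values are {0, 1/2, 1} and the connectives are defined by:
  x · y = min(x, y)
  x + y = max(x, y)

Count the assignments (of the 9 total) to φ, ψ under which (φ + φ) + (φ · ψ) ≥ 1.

3

φ = 0, ψ = 0 ↦ 0  <
φ = 0, ψ = 1/2 ↦ 0  <
φ = 0, ψ = 1 ↦ 0  <
φ = 1/2, ψ = 0 ↦ 1/2  <
φ = 1/2, ψ = 1/2 ↦ 1/2  <
φ = 1/2, ψ = 1 ↦ 1/2  <
φ = 1, ψ = 0 ↦ 1  ≥
φ = 1, ψ = 1/2 ↦ 1  ≥
φ = 1, ψ = 1 ↦ 1  ≥
So 3 of the 9 assignments meet the threshold.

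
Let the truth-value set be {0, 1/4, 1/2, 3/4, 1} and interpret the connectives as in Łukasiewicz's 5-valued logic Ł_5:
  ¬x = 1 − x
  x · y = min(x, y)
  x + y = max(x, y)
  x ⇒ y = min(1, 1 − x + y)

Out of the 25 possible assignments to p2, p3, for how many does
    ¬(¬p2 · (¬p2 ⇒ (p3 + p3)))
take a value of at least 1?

6

value 1: 6 assignments (counts)
value 3/4: 7 assignments
value 1/2: 7 assignments
value 1/4: 4 assignments
value 0: 1 assignment
So 6 of the 25 assignments meet the threshold.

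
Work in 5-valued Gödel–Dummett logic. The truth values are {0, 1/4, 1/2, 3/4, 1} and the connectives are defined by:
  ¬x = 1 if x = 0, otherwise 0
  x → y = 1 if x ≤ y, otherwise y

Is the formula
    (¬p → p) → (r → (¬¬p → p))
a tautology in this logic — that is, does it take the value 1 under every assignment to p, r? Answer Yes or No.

No

Counterexample: take p = 1/4, r = 1/2.
¬p = ¬1/4 = 0
¬p → p = 0 → 1/4 = 1
¬p = ¬1/4 = 0
¬¬p = ¬0 = 1
¬¬p → p = 1 → 1/4 = 1/4
r → (¬¬p → p) = 1/2 → 1/4 = 1/4
(¬p → p) → (r → (¬¬p → p)) = 1 → 1/4 = 1/4
This gives 1/4 ≠ 1.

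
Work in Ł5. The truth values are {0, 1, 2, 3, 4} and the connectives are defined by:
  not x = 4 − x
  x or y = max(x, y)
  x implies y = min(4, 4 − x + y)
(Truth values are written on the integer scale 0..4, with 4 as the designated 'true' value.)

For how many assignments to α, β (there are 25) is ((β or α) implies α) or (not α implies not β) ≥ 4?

value 4: 15 assignments (counts)
value 3: 4 assignments
value 2: 3 assignments
value 1: 2 assignments
value 0: 1 assignment
So 15 of the 25 assignments meet the threshold.

15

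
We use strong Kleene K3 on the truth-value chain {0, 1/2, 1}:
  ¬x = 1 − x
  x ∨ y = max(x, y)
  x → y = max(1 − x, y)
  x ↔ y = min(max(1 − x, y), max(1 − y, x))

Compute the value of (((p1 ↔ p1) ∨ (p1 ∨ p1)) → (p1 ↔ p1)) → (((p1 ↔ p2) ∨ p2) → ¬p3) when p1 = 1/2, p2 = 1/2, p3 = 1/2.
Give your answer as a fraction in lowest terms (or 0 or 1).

p1 ↔ p1 = 1/2 ↔ 1/2 = 1/2
p1 ∨ p1 = 1/2 ∨ 1/2 = 1/2
(p1 ↔ p1) ∨ (p1 ∨ p1) = 1/2 ∨ 1/2 = 1/2
p1 ↔ p1 = 1/2 ↔ 1/2 = 1/2
((p1 ↔ p1) ∨ (p1 ∨ p1)) → (p1 ↔ p1) = 1/2 → 1/2 = 1/2
p1 ↔ p2 = 1/2 ↔ 1/2 = 1/2
(p1 ↔ p2) ∨ p2 = 1/2 ∨ 1/2 = 1/2
¬p3 = ¬1/2 = 1/2
((p1 ↔ p2) ∨ p2) → ¬p3 = 1/2 → 1/2 = 1/2
(((p1 ↔ p1) ∨ (p1 ∨ p1)) → (p1 ↔ p1)) → (((p1 ↔ p2) ∨ p2) → ¬p3) = 1/2 → 1/2 = 1/2

1/2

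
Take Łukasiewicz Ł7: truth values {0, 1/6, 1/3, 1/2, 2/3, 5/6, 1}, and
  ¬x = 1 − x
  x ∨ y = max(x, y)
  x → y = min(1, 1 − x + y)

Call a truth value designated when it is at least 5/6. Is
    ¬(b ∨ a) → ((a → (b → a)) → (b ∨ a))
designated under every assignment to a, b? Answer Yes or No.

Counterexample: take a = 0, b = 0.
b ∨ a = 0 ∨ 0 = 0
¬(b ∨ a) = ¬0 = 1
b → a = 0 → 0 = 1
a → (b → a) = 0 → 1 = 1
b ∨ a = 0 ∨ 0 = 0
(a → (b → a)) → (b ∨ a) = 1 → 0 = 0
¬(b ∨ a) → ((a → (b → a)) → (b ∨ a)) = 1 → 0 = 0
This gives 0, which is below 5/6.

No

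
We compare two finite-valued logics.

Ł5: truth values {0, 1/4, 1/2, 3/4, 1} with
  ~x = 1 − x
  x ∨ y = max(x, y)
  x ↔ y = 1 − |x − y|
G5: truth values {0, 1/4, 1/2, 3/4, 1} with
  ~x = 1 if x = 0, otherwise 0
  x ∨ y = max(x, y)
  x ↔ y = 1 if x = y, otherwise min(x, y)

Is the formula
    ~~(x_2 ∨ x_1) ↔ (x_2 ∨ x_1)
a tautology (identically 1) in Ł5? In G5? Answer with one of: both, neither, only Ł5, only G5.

only Ł5

In Ł5: every assignment gives 1 — tautology.
In G5: at x_1 = 0, x_2 = 1/4 the value is 1/4 — not a tautology.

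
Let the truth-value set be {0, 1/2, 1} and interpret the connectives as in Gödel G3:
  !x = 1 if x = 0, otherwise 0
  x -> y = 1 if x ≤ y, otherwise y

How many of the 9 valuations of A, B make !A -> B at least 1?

A = 0, B = 0 ↦ 0  <
A = 0, B = 1/2 ↦ 1/2  <
A = 0, B = 1 ↦ 1  ≥
A = 1/2, B = 0 ↦ 1  ≥
A = 1/2, B = 1/2 ↦ 1  ≥
A = 1/2, B = 1 ↦ 1  ≥
A = 1, B = 0 ↦ 1  ≥
A = 1, B = 1/2 ↦ 1  ≥
A = 1, B = 1 ↦ 1  ≥
So 7 of the 9 assignments meet the threshold.

7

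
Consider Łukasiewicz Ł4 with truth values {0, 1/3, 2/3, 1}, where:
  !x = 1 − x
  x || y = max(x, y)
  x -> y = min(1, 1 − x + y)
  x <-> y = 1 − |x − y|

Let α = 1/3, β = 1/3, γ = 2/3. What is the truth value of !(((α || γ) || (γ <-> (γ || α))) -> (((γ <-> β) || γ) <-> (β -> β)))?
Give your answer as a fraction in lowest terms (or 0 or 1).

α || γ = 1/3 || 2/3 = 2/3
γ || α = 2/3 || 1/3 = 2/3
γ <-> (γ || α) = 2/3 <-> 2/3 = 1
(α || γ) || (γ <-> (γ || α)) = 2/3 || 1 = 1
γ <-> β = 2/3 <-> 1/3 = 2/3
(γ <-> β) || γ = 2/3 || 2/3 = 2/3
β -> β = 1/3 -> 1/3 = 1
((γ <-> β) || γ) <-> (β -> β) = 2/3 <-> 1 = 2/3
((α || γ) || (γ <-> (γ || α))) -> (((γ <-> β) || γ) <-> (β -> β)) = 1 -> 2/3 = 2/3
!(((α || γ) || (γ <-> (γ || α))) -> (((γ <-> β) || γ) <-> (β -> β))) = !2/3 = 1/3

1/3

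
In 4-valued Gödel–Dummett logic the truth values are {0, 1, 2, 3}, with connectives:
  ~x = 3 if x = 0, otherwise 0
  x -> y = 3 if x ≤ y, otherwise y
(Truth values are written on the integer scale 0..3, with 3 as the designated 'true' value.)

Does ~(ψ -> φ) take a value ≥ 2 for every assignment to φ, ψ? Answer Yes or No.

Counterexample: take φ = 0, ψ = 0.
ψ -> φ = 0 -> 0 = 3
~(ψ -> φ) = ~3 = 0
This gives 0, which is below 2.

No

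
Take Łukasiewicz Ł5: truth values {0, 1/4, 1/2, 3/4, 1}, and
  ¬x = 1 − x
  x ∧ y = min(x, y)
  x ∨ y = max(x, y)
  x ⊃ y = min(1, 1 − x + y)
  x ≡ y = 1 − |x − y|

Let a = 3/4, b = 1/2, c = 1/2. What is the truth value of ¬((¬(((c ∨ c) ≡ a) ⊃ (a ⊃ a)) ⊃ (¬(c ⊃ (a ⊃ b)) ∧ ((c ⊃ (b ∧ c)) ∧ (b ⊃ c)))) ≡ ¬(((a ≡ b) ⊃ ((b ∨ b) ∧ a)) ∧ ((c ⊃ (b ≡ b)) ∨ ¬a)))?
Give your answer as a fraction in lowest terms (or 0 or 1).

c ∨ c = 1/2 ∨ 1/2 = 1/2
(c ∨ c) ≡ a = 1/2 ≡ 3/4 = 3/4
a ⊃ a = 3/4 ⊃ 3/4 = 1
((c ∨ c) ≡ a) ⊃ (a ⊃ a) = 3/4 ⊃ 1 = 1
¬(((c ∨ c) ≡ a) ⊃ (a ⊃ a)) = ¬1 = 0
a ⊃ b = 3/4 ⊃ 1/2 = 3/4
c ⊃ (a ⊃ b) = 1/2 ⊃ 3/4 = 1
¬(c ⊃ (a ⊃ b)) = ¬1 = 0
b ∧ c = 1/2 ∧ 1/2 = 1/2
c ⊃ (b ∧ c) = 1/2 ⊃ 1/2 = 1
b ⊃ c = 1/2 ⊃ 1/2 = 1
(c ⊃ (b ∧ c)) ∧ (b ⊃ c) = 1 ∧ 1 = 1
¬(c ⊃ (a ⊃ b)) ∧ ((c ⊃ (b ∧ c)) ∧ (b ⊃ c)) = 0 ∧ 1 = 0
¬(((c ∨ c) ≡ a) ⊃ (a ⊃ a)) ⊃ (¬(c ⊃ (a ⊃ b)) ∧ ((c ⊃ (b ∧ c)) ∧ (b ⊃ c))) = 0 ⊃ 0 = 1
a ≡ b = 3/4 ≡ 1/2 = 3/4
b ∨ b = 1/2 ∨ 1/2 = 1/2
(b ∨ b) ∧ a = 1/2 ∧ 3/4 = 1/2
(a ≡ b) ⊃ ((b ∨ b) ∧ a) = 3/4 ⊃ 1/2 = 3/4
b ≡ b = 1/2 ≡ 1/2 = 1
c ⊃ (b ≡ b) = 1/2 ⊃ 1 = 1
¬a = ¬3/4 = 1/4
(c ⊃ (b ≡ b)) ∨ ¬a = 1 ∨ 1/4 = 1
((a ≡ b) ⊃ ((b ∨ b) ∧ a)) ∧ ((c ⊃ (b ≡ b)) ∨ ¬a) = 3/4 ∧ 1 = 3/4
¬(((a ≡ b) ⊃ ((b ∨ b) ∧ a)) ∧ ((c ⊃ (b ≡ b)) ∨ ¬a)) = ¬3/4 = 1/4
(¬(((c ∨ c) ≡ a) ⊃ (a ⊃ a)) ⊃ (¬(c ⊃ (a ⊃ b)) ∧ ((c ⊃ (b ∧ c)) ∧ (b ⊃ c)))) ≡ ¬(((a ≡ b) ⊃ ((b ∨ b) ∧ a)) ∧ ((c ⊃ (b ≡ b)) ∨ ¬a)) = 1 ≡ 1/4 = 1/4
¬((¬(((c ∨ c) ≡ a) ⊃ (a ⊃ a)) ⊃ (¬(c ⊃ (a ⊃ b)) ∧ ((c ⊃ (b ∧ c)) ∧ (b ⊃ c)))) ≡ ¬(((a ≡ b) ⊃ ((b ∨ b) ∧ a)) ∧ ((c ⊃ (b ≡ b)) ∨ ¬a))) = ¬1/4 = 3/4

3/4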